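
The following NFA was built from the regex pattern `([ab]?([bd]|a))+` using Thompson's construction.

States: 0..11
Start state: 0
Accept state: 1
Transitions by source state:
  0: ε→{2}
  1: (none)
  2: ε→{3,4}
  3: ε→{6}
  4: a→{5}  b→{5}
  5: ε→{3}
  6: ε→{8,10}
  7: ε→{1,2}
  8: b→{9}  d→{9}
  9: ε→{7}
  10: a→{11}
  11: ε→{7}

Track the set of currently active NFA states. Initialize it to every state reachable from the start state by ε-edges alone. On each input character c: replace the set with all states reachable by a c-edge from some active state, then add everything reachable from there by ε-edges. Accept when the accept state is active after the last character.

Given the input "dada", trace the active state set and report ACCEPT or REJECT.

start: ε-closure({0}) = {0,2,3,4,6,8,10}
'd' @ 1: {1,2,3,4,6,7,8,9,10}  [accepting]
'a' @ 2: {1,2,3,4,5,6,7,8,10,11}  [accepting]
'd' @ 3: {1,2,3,4,6,7,8,9,10}  [accepting]
'a' @ 4: {1,2,3,4,5,6,7,8,10,11}  [accepting]
final: {1,2,3,4,5,6,7,8,10,11}; accept 1 in set

Answer: ACCEPT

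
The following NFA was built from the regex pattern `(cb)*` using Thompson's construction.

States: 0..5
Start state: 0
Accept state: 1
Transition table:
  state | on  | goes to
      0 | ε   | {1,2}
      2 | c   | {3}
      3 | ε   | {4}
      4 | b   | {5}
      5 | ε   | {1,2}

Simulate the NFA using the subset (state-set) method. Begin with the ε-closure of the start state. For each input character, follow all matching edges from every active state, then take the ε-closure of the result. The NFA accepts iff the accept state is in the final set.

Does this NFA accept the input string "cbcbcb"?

start: ε-closure({0}) = {0,1,2}
'c' @ 1: {3,4}
'b' @ 2: {1,2,5}  (accept∈set)
'c' @ 3: {3,4}
'b' @ 4: {1,2,5}  (accept∈set)
'c' @ 5: {3,4}
'b' @ 6: {1,2,5}  (accept∈set)
final: {1,2,5}; accept 1 in set

Answer: ACCEPT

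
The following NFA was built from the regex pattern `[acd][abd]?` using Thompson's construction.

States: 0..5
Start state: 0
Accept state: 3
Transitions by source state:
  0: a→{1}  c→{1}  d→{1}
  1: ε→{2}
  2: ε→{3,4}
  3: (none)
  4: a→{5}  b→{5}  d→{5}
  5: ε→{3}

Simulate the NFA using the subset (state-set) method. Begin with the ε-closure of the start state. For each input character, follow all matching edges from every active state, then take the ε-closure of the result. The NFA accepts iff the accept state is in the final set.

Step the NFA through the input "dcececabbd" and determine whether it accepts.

start: ε-closure({0}) = {0}
'd' @ 1: {1,2,3,4}  [accepting]
'c' @ 2: {}  — dead — no transitions
rest 'ececabbd' ignored (set empty)
final: {}; accept 3 not in set

Answer: REJECT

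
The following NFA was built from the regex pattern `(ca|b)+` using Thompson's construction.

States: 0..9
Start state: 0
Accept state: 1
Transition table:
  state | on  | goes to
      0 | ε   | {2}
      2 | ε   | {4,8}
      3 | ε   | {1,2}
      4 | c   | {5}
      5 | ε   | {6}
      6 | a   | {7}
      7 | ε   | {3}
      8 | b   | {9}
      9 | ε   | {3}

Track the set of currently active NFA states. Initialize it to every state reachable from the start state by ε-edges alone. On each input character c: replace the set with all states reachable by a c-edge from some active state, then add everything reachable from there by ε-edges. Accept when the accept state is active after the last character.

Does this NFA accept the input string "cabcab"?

start: ε-closure({0}) = {0,2,4,8}
'c' @ 1: {5,6}
'a' @ 2: {1,2,3,4,7,8}  [accepting]
'b' @ 3: {1,2,3,4,8,9}  [accepting]
'c' @ 4: {5,6}
'a' @ 5: {1,2,3,4,7,8}  [accepting]
'b' @ 6: {1,2,3,4,8,9}  [accepting]
final: {1,2,3,4,8,9}; accept 1 in set

Answer: ACCEPT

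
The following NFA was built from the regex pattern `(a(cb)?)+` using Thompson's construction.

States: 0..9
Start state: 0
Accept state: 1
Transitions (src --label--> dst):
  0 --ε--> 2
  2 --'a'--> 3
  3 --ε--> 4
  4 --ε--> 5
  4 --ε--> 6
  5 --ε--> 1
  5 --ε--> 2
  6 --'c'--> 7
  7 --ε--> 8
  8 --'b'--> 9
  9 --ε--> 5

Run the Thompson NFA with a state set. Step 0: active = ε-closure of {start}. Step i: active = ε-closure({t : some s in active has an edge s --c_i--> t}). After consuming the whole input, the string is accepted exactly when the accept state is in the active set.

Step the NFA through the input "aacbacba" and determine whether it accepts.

Answer: ACCEPT

Steps:
S₀ = ε-closure({0}) = {0,2}
'a' @ 1: {1,2,3,4,5,6}  (accept∈set)
'a' @ 2: {1,2,3,4,5,6}  (accept∈set)
'c' @ 3: {7,8}
'b' @ 4: {1,2,5,9}  (accept∈set)
'a' @ 5: {1,2,3,4,5,6}  (accept∈set)
'c' @ 6: {7,8}
'b' @ 7: {1,2,5,9}  (accept∈set)
'a' @ 8: {1,2,3,4,5,6}  (accept∈set)
after full input: {1,2,3,4,5,6}  (accept=1 in)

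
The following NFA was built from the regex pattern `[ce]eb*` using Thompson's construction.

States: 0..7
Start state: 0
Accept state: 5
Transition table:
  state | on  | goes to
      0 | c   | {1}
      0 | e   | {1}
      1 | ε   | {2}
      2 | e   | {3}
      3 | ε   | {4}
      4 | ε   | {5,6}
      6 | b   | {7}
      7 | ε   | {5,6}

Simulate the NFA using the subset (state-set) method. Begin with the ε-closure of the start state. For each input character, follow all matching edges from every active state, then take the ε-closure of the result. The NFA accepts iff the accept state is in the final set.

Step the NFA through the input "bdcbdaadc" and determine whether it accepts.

S₀ = ε-closure({0}) = {0}
'b' @ 1: {}  — state set empty
rest 'dcbdaadc' ignored (set empty)
final: {}; accept 5 not in set

Answer: REJECT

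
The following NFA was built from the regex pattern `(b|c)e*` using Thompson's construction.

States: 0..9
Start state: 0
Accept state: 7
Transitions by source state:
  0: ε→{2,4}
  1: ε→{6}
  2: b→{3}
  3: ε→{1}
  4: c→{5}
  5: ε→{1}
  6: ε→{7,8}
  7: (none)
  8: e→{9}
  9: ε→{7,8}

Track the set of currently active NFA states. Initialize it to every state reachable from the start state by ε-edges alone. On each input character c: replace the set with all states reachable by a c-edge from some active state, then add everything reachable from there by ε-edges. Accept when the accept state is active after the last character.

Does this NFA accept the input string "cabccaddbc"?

start: ε-closure({0}) = {0,2,4}
'c' @ 1: {1,5,6,7,8}  [accepting]
'a' @ 2: {}  — no active states
rest 'bccaddbc' ignored (set empty)
end set {} — state 7 not in

Answer: REJECT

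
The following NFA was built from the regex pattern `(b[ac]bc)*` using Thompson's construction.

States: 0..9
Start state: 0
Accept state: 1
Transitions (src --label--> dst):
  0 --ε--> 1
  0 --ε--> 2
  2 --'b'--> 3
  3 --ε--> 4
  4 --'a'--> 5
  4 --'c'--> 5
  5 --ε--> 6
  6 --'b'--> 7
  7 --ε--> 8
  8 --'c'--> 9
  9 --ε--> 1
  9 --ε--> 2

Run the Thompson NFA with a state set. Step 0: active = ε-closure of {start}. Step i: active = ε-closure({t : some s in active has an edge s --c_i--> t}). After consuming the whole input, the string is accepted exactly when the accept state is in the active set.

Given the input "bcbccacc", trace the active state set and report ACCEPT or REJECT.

Answer: REJECT

Derivation:
S₀ = ε-closure({0}) = {0,1,2}
'b' @ 1: {3,4}
'c' @ 2: {5,6}
'b' @ 3: {7,8}
'c' @ 4: {1,2,9}  (accept∈set)
'c' @ 5: {}  — no active states
rest 'acc' ignored (set empty)
final: {}; accept 1 not in set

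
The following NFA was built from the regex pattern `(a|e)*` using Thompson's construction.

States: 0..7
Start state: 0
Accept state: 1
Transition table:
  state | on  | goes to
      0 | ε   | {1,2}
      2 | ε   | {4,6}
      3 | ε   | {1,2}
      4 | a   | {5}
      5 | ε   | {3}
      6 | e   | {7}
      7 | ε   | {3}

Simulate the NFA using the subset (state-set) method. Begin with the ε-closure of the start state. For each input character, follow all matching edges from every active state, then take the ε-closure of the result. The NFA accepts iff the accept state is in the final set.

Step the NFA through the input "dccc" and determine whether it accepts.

Answer: REJECT

Derivation:
start: ε-closure({0}) = {0,1,2,4,6}
'd' @ 1: {}  — no active states
rest 'ccc' ignored (set empty)
end set {} — state 1 not in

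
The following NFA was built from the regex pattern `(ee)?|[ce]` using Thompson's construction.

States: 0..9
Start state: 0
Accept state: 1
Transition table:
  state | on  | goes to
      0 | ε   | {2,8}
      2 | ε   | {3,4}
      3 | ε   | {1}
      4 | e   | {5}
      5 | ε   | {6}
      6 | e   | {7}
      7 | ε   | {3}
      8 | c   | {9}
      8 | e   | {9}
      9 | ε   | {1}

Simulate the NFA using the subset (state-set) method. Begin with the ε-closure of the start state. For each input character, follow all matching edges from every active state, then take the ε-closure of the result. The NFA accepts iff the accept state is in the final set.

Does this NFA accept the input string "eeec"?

S₀ = ε-closure({0}) = {0,1,2,3,4,8}
'e' @ 1: {1,5,6,9}  ✓accept
'e' @ 2: {1,3,7}  ✓accept
'e' @ 3: {}  — state set empty
rest 'c' ignored (set empty)
after full input: {}  (accept=1 not in)

Answer: REJECT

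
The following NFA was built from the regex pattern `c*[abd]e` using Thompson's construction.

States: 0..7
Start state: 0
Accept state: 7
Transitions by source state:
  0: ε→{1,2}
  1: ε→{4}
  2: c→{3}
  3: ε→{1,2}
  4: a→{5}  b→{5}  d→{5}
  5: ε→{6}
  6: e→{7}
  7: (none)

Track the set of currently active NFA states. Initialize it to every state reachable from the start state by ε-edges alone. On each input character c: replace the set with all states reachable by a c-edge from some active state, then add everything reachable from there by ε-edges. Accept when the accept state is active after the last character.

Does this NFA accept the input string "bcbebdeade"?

Answer: REJECT

Derivation:
initial (ε-close {0}): {0,1,2,4}
'b' @ 1: {5,6}
'c' @ 2: {}  — no active states
rest 'bebdeade' ignored (set empty)
end set {} — state 7 not in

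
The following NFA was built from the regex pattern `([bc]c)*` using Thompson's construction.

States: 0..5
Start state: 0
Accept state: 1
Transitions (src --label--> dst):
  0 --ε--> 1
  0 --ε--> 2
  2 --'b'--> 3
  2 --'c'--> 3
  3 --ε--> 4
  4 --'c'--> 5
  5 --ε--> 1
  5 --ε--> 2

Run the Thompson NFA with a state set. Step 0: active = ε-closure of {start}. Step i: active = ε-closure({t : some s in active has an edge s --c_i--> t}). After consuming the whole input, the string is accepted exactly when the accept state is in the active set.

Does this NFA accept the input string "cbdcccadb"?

Answer: REJECT

Steps:
S₀ = ε-closure({0}) = {0,1,2}
'c' @ 1: {3,4}
'b' @ 2: {}  — dead — no transitions
rest 'dcccadb' ignored (set empty)
final: {}; accept 1 not in set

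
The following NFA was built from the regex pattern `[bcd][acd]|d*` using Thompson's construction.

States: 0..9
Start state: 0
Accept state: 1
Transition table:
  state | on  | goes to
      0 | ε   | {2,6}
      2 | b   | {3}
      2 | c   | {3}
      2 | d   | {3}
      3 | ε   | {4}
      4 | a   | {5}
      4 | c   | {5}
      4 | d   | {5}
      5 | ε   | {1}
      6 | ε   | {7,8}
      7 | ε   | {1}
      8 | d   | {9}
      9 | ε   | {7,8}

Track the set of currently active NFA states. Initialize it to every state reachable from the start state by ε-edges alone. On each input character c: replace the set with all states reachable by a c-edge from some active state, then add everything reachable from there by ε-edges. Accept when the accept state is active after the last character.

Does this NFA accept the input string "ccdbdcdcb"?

start: ε-closure({0}) = {0,1,2,6,7,8}
'c' @ 1: {3,4}
'c' @ 2: {1,5}  ✓accept
'd' @ 3: {}  — dead — no transitions
rest 'bdcdcb' ignored (set empty)
final: {}; accept 1 not in set

Answer: REJECT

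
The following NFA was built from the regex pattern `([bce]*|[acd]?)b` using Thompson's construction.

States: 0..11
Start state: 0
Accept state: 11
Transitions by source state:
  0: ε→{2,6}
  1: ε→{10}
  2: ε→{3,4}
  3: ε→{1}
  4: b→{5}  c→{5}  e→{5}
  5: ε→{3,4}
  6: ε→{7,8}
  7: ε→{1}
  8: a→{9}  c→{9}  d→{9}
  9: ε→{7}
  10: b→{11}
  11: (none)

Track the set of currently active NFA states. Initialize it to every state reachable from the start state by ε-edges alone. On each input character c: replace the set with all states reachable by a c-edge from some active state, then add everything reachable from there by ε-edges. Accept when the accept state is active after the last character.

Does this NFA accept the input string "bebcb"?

Answer: ACCEPT

Derivation:
S₀ = ε-closure({0}) = {0,1,2,3,4,6,7,8,10}
'b' @ 1: {1,3,4,5,10,11}  ✓accept
'e' @ 2: {1,3,4,5,10}
'b' @ 3: {1,3,4,5,10,11}  ✓accept
'c' @ 4: {1,3,4,5,10}
'b' @ 5: {1,3,4,5,10,11}  ✓accept
after full input: {1,3,4,5,10,11}  (accept=11 in)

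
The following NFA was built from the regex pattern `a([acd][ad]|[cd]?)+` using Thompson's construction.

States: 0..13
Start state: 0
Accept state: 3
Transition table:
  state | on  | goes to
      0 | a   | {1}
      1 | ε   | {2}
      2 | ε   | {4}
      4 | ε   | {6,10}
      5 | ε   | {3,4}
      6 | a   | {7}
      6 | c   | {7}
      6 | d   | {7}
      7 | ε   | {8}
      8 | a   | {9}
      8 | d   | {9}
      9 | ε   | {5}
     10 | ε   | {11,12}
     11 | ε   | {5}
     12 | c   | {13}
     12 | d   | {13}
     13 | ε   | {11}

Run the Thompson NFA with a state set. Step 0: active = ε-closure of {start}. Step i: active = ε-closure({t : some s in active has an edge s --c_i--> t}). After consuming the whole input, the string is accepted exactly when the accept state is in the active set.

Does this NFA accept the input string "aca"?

S₀ = ε-closure({0}) = {0}
'a' @ 1: {1,2,3,4,5,6,10,11,12}  (accept∈set)
'c' @ 2: {3,4,5,6,7,8,10,11,12,13}  (accept∈set)
'a' @ 3: {3,4,5,6,7,8,9,10,11,12}  (accept∈set)
end set {3,4,5,6,7,8,9,10,11,12} — state 3 in

Answer: ACCEPT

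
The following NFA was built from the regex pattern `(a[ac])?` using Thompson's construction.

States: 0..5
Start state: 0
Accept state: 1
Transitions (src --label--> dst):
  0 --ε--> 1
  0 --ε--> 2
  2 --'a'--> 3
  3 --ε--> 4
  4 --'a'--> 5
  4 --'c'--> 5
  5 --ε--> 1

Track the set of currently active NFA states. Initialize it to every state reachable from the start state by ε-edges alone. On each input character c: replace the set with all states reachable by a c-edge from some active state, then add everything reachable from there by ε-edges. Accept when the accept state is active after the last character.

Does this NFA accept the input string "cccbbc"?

Answer: REJECT

Steps:
initial (ε-close {0}): {0,1,2}
'c' @ 1: {}  — dead — no transitions
rest 'ccbbc' ignored (set empty)
end set {} — state 1 not in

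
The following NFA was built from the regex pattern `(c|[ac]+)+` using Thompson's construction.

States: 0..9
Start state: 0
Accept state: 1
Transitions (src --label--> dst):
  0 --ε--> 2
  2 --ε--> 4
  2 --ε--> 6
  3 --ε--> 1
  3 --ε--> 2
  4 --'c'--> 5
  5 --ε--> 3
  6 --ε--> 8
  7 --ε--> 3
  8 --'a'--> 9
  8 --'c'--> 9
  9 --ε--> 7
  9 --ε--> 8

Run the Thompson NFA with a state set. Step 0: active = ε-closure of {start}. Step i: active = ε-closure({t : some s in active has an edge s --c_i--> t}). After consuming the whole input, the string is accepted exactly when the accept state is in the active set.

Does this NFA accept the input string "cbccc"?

start: ε-closure({0}) = {0,2,4,6,8}
'c' @ 1: {1,2,3,4,5,6,7,8,9}  ✓accept
'b' @ 2: {}  — state set empty
rest 'ccc' ignored (set empty)
end set {} — state 1 not in

Answer: REJECT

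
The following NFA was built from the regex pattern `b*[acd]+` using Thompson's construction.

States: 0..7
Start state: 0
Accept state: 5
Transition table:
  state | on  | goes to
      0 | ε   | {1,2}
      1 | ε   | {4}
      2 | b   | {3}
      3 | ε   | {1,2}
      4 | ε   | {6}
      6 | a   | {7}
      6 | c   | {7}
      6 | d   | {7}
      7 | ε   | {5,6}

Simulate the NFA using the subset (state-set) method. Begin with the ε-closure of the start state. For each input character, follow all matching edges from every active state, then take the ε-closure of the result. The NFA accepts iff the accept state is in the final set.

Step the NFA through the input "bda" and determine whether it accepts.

Answer: ACCEPT

Trace:
S₀ = ε-closure({0}) = {0,1,2,4,6}
'b' @ 1: {1,2,3,4,6}
'd' @ 2: {5,6,7}  ✓accept
'a' @ 3: {5,6,7}  ✓accept
end set {5,6,7} — state 5 in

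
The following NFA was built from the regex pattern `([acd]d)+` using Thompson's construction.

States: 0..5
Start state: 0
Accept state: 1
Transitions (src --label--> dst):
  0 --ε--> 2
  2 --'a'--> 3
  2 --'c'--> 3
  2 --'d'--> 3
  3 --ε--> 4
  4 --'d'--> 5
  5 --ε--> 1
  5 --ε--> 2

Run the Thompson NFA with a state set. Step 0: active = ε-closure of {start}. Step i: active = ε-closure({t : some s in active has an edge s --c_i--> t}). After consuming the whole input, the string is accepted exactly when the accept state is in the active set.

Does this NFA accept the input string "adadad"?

Answer: ACCEPT

Derivation:
S₀ = ε-closure({0}) = {0,2}
'a' @ 1: {3,4}
'd' @ 2: {1,2,5}  ✓accept
'a' @ 3: {3,4}
'd' @ 4: {1,2,5}  ✓accept
'a' @ 5: {3,4}
'd' @ 6: {1,2,5}  ✓accept
end set {1,2,5} — state 1 in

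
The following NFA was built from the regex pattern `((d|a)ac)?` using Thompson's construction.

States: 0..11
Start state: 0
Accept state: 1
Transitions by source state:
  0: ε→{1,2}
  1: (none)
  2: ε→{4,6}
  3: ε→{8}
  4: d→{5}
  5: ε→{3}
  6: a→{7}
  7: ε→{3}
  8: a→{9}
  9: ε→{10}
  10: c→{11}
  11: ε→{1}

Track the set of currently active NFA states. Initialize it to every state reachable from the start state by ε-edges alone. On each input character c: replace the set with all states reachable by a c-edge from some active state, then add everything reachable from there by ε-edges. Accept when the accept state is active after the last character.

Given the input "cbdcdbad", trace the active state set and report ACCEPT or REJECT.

initial (ε-close {0}): {0,1,2,4,6}
'c' @ 1: {}  — dead — no transitions
rest 'bdcdbad' ignored (set empty)
final: {}; accept 1 not in set

Answer: REJECT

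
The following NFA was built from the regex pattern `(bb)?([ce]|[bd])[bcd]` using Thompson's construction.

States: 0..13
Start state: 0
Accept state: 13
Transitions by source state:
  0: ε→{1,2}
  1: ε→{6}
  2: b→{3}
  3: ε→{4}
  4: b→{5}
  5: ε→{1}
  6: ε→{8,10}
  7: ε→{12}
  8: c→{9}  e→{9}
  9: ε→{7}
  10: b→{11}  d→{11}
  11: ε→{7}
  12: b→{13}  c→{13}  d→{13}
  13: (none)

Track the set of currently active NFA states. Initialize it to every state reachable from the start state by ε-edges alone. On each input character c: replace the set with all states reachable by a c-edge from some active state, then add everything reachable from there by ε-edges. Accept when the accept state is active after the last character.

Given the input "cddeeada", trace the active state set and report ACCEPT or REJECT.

start: ε-closure({0}) = {0,1,2,6,8,10}
'c' @ 1: {7,9,12}
'd' @ 2: {13}  [accepting]
'd' @ 3: {}  — no active states
rest 'eeada' ignored (set empty)
after full input: {}  (accept=13 not in)

Answer: REJECT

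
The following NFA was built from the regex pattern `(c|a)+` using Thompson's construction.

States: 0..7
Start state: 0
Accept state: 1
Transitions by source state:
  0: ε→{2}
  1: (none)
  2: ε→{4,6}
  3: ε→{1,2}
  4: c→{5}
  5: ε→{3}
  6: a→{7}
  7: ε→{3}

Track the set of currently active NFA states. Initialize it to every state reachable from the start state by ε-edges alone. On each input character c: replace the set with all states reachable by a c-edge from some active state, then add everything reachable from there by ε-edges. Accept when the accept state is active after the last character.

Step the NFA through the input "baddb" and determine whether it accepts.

Answer: REJECT

Derivation:
initial (ε-close {0}): {0,2,4,6}
'b' @ 1: {}  — dead — no transitions
rest 'addb' ignored (set empty)
after full input: {}  (accept=1 not in)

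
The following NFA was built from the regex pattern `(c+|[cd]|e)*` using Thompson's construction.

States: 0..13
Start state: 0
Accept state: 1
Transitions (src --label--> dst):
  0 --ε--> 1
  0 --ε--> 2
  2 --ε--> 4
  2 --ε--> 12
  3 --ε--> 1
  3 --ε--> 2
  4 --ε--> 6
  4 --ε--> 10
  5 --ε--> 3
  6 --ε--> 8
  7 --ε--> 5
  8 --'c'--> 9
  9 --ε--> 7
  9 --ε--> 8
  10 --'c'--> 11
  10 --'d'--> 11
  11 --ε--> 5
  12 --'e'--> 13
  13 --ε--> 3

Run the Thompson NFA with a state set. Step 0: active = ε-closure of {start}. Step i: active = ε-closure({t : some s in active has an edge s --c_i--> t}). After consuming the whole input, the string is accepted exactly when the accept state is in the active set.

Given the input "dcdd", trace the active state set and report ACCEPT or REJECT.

S₀ = ε-closure({0}) = {0,1,2,4,6,8,10,12}
'd' @ 1: {1,2,3,4,5,6,8,10,11,12}  ✓accept
'c' @ 2: {1,2,3,4,5,6,7,8,9,10,11,12}  ✓accept
'd' @ 3: {1,2,3,4,5,6,8,10,11,12}  ✓accept
'd' @ 4: {1,2,3,4,5,6,8,10,11,12}  ✓accept
end set {1,2,3,4,5,6,8,10,11,12} — state 1 in

Answer: ACCEPT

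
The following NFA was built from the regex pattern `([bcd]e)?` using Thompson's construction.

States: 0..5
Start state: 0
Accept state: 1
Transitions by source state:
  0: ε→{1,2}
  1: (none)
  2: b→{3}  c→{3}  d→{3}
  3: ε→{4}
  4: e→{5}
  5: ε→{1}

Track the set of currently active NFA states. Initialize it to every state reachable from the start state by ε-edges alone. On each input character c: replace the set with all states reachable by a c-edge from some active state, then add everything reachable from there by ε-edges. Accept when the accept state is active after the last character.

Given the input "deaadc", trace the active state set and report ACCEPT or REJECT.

Answer: REJECT

Trace:
start: ε-closure({0}) = {0,1,2}
'd' @ 1: {3,4}
'e' @ 2: {1,5}  (accept∈set)
'a' @ 3: {}  — state set empty
rest 'adc' ignored (set empty)
end set {} — state 1 not in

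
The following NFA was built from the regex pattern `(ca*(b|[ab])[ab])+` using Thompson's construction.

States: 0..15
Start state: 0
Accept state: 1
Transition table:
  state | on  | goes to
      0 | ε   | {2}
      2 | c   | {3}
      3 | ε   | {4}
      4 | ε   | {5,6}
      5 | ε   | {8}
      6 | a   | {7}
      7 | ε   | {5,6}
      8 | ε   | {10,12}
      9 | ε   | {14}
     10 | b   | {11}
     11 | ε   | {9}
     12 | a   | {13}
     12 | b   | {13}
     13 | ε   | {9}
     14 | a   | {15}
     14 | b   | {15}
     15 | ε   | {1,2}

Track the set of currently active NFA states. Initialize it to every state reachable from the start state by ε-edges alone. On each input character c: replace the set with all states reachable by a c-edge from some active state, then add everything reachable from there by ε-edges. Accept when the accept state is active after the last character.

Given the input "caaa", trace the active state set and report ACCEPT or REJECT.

initial (ε-close {0}): {0,2}
'c' @ 1: {3,4,5,6,8,10,12}
'a' @ 2: {5,6,7,8,9,10,12,13,14}
'a' @ 3: {1,2,5,6,7,8,9,10,12,13,14,15}  [accepting]
'a' @ 4: {1,2,5,6,7,8,9,10,12,13,14,15}  [accepting]
final: {1,2,5,6,7,8,9,10,12,13,14,15}; accept 1 in set

Answer: ACCEPT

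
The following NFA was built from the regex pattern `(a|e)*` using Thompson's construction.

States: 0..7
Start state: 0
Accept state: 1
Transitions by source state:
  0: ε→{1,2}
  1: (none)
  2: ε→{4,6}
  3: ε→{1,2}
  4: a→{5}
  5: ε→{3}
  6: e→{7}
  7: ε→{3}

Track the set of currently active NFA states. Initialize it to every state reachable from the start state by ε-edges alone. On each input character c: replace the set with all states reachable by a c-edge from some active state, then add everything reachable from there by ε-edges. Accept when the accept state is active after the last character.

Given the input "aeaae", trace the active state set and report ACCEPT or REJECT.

start: ε-closure({0}) = {0,1,2,4,6}
'a' @ 1: {1,2,3,4,5,6}  ✓accept
'e' @ 2: {1,2,3,4,6,7}  ✓accept
'a' @ 3: {1,2,3,4,5,6}  ✓accept
'a' @ 4: {1,2,3,4,5,6}  ✓accept
'e' @ 5: {1,2,3,4,6,7}  ✓accept
final: {1,2,3,4,6,7}; accept 1 in set

Answer: ACCEPT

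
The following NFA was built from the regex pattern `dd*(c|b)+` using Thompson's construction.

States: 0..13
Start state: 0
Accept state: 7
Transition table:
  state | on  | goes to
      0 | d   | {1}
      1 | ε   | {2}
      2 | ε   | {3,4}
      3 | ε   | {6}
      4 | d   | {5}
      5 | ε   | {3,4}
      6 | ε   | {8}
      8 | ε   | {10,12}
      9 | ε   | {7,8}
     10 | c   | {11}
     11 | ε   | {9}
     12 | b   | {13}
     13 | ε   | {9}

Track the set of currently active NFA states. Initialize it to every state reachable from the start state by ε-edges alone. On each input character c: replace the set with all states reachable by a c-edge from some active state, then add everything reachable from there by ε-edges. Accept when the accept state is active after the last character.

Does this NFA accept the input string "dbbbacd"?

Answer: REJECT

Derivation:
initial (ε-close {0}): {0}
'd' @ 1: {1,2,3,4,6,8,10,12}
'b' @ 2: {7,8,9,10,12,13}  (accept∈set)
'b' @ 3: {7,8,9,10,12,13}  (accept∈set)
'b' @ 4: {7,8,9,10,12,13}  (accept∈set)
'a' @ 5: {}  — dead — no transitions
rest 'cd' ignored (set empty)
after full input: {}  (accept=7 not in)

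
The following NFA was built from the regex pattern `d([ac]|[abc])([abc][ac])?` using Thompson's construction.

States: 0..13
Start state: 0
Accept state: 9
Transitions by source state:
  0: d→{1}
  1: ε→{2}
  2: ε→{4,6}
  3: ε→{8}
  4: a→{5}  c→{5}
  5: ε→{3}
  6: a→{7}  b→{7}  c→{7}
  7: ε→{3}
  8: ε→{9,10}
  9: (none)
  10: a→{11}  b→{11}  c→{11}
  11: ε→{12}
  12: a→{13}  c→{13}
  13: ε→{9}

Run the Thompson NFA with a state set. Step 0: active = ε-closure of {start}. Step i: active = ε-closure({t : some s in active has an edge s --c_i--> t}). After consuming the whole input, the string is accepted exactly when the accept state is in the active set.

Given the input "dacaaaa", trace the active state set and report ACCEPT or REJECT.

start: ε-closure({0}) = {0}
'd' @ 1: {1,2,4,6}
'a' @ 2: {3,5,7,8,9,10}  (accept∈set)
'c' @ 3: {11,12}
'a' @ 4: {9,13}  (accept∈set)
'a' @ 5: {}  — no active states
rest 'aa' ignored (set empty)
after full input: {}  (accept=9 not in)

Answer: REJECT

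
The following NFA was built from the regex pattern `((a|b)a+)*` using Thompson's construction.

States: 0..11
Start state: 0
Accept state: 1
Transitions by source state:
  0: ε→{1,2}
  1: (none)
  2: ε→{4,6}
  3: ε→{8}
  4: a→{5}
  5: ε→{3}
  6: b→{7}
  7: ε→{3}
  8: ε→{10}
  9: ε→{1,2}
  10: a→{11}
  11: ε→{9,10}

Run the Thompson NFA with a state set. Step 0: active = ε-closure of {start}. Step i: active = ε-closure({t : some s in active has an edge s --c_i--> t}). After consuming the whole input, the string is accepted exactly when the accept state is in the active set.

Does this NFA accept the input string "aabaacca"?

initial (ε-close {0}): {0,1,2,4,6}
'a' @ 1: {3,5,8,10}
'a' @ 2: {1,2,4,6,9,10,11}  (accept∈set)
'b' @ 3: {3,7,8,10}
'a' @ 4: {1,2,4,6,9,10,11}  (accept∈set)
'a' @ 5: {1,2,3,4,5,6,8,9,10,11}  (accept∈set)
'c' @ 6: {}  — state set empty
rest 'ca' ignored (set empty)
final: {}; accept 1 not in set

Answer: REJECT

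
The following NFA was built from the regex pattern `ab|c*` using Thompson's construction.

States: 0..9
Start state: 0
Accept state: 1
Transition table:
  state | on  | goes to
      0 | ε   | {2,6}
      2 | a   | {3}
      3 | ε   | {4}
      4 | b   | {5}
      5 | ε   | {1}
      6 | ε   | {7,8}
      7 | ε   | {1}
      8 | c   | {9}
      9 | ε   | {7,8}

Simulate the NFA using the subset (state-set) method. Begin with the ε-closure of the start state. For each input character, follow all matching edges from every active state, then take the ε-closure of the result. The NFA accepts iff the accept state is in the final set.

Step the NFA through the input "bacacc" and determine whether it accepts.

start: ε-closure({0}) = {0,1,2,6,7,8}
'b' @ 1: {}  — state set empty
rest 'acacc' ignored (set empty)
after full input: {}  (accept=1 not in)

Answer: REJECT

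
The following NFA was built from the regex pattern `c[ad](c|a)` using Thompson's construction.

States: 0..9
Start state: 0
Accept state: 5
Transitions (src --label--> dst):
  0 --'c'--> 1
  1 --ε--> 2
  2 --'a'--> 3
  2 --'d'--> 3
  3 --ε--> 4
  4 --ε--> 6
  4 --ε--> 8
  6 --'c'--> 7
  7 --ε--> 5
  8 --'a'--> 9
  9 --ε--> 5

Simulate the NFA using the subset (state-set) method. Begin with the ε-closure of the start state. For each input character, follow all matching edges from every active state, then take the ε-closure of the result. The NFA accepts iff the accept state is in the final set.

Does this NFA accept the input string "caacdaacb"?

S₀ = ε-closure({0}) = {0}
'c' @ 1: {1,2}
'a' @ 2: {3,4,6,8}
'a' @ 3: {5,9}  [accepting]
'c' @ 4: {}  — state set empty
rest 'daacb' ignored (set empty)
after full input: {}  (accept=5 not in)

Answer: REJECT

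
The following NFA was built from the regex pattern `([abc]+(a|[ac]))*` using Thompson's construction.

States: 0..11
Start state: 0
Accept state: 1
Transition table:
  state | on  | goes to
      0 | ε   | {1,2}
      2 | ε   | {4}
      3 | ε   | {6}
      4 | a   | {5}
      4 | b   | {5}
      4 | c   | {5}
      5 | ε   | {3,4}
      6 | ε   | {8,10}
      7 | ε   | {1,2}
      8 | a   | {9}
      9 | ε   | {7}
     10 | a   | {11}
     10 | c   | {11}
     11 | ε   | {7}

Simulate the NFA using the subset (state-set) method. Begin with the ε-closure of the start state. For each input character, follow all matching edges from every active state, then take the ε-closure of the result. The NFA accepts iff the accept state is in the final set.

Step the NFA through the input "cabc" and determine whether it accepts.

S₀ = ε-closure({0}) = {0,1,2,4}
'c' @ 1: {3,4,5,6,8,10}
'a' @ 2: {1,2,3,4,5,6,7,8,9,10,11}  ✓accept
'b' @ 3: {3,4,5,6,8,10}
'c' @ 4: {1,2,3,4,5,6,7,8,10,11}  ✓accept
after full input: {1,2,3,4,5,6,7,8,10,11}  (accept=1 in)

Answer: ACCEPT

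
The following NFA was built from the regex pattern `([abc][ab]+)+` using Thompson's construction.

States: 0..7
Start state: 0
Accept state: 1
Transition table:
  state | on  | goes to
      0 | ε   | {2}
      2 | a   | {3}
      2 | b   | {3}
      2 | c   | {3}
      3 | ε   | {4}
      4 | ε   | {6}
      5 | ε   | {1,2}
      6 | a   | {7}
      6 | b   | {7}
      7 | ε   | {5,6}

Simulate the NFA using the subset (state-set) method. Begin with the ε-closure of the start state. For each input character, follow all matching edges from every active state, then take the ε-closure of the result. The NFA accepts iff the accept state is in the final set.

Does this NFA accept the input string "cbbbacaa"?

Answer: ACCEPT

Derivation:
start: ε-closure({0}) = {0,2}
'c' @ 1: {3,4,6}
'b' @ 2: {1,2,5,6,7}  [accepting]
'b' @ 3: {1,2,3,4,5,6,7}  [accepting]
'b' @ 4: {1,2,3,4,5,6,7}  [accepting]
'a' @ 5: {1,2,3,4,5,6,7}  [accepting]
'c' @ 6: {3,4,6}
'a' @ 7: {1,2,5,6,7}  [accepting]
'a' @ 8: {1,2,3,4,5,6,7}  [accepting]
final: {1,2,3,4,5,6,7}; accept 1 in set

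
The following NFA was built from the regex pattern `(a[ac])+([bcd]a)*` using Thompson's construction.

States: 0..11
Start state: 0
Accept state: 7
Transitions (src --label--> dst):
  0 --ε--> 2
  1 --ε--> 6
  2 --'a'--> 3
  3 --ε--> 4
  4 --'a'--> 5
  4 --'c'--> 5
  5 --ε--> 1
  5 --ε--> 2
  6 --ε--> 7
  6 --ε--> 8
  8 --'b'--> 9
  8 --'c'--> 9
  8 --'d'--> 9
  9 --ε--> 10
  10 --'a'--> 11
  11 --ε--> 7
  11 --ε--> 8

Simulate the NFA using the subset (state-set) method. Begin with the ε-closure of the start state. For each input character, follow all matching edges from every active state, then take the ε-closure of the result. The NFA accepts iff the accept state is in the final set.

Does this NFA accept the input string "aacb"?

Answer: REJECT

Steps:
S₀ = ε-closure({0}) = {0,2}
'a' @ 1: {3,4}
'a' @ 2: {1,2,5,6,7,8}  (accept∈set)
'c' @ 3: {9,10}
'b' @ 4: {}  — dead — no transitions
after full input: {}  (accept=7 not in)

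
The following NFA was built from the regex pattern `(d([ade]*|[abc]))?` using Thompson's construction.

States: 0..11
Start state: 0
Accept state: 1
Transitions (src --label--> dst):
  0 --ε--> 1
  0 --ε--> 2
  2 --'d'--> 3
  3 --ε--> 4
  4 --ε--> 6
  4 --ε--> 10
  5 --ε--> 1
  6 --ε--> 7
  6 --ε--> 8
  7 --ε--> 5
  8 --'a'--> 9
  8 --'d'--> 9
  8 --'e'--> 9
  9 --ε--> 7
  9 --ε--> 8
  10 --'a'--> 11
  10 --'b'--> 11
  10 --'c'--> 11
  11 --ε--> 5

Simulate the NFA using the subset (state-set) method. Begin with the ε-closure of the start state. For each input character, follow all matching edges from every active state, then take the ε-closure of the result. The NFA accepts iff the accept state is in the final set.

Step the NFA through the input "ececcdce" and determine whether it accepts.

Answer: REJECT

Trace:
start: ε-closure({0}) = {0,1,2}
'e' @ 1: {}  — state set empty
rest 'ceccdce' ignored (set empty)
after full input: {}  (accept=1 not in)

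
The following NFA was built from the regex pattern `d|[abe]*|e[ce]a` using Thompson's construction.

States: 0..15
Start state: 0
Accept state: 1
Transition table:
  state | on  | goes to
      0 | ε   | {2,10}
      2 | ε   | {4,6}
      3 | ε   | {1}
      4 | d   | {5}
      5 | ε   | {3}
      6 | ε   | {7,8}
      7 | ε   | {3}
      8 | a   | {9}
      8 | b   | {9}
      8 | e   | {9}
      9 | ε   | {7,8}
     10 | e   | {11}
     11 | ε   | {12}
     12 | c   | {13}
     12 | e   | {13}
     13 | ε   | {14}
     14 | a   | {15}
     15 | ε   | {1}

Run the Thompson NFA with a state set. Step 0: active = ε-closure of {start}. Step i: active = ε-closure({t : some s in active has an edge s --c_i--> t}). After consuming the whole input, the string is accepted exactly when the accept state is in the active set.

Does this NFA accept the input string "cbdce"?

S₀ = ε-closure({0}) = {0,1,2,3,4,6,7,8,10}
'c' @ 1: {}  — no active states
rest 'bdce' ignored (set empty)
end set {} — state 1 not in

Answer: REJECT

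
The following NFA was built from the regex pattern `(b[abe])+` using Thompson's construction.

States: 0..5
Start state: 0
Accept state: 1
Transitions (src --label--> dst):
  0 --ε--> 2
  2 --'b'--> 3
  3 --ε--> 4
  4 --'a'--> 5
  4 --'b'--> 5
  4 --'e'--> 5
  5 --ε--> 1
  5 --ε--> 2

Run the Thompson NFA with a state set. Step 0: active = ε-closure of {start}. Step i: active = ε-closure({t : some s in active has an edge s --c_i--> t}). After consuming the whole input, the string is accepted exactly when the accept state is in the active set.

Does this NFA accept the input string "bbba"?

initial (ε-close {0}): {0,2}
'b' @ 1: {3,4}
'b' @ 2: {1,2,5}  ✓accept
'b' @ 3: {3,4}
'a' @ 4: {1,2,5}  ✓accept
final: {1,2,5}; accept 1 in set

Answer: ACCEPT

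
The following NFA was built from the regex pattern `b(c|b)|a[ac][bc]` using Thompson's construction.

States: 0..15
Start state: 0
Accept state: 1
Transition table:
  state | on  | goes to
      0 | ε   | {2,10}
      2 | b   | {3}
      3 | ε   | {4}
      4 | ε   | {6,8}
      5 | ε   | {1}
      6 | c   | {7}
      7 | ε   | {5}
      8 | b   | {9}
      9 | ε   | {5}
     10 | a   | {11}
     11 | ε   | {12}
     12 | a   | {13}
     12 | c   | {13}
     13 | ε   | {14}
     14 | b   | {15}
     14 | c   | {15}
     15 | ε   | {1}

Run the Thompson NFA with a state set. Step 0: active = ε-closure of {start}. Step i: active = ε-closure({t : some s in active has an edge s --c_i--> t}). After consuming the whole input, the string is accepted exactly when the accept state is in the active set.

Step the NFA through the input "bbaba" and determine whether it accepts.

start: ε-closure({0}) = {0,2,10}
'b' @ 1: {3,4,6,8}
'b' @ 2: {1,5,9}  [accepting]
'a' @ 3: {}  — no active states
rest 'ba' ignored (set empty)
final: {}; accept 1 not in set

Answer: REJECT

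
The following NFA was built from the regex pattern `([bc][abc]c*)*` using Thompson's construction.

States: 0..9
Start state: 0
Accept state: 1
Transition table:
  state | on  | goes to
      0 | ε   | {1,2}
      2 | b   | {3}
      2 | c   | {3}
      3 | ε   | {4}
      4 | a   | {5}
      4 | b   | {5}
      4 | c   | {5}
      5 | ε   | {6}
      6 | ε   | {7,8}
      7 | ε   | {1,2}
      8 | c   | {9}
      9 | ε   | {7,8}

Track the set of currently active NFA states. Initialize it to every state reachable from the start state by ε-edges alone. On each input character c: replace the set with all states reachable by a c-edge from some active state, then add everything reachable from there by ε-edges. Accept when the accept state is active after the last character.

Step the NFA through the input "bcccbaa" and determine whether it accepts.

start: ε-closure({0}) = {0,1,2}
'b' @ 1: {3,4}
'c' @ 2: {1,2,5,6,7,8}  ✓accept
'c' @ 3: {1,2,3,4,7,8,9}  ✓accept
'c' @ 4: {1,2,3,4,5,6,7,8,9}  ✓accept
'b' @ 5: {1,2,3,4,5,6,7,8}  ✓accept
'a' @ 6: {1,2,5,6,7,8}  ✓accept
'a' @ 7: {}  — state set empty
end set {} — state 1 not in

Answer: REJECT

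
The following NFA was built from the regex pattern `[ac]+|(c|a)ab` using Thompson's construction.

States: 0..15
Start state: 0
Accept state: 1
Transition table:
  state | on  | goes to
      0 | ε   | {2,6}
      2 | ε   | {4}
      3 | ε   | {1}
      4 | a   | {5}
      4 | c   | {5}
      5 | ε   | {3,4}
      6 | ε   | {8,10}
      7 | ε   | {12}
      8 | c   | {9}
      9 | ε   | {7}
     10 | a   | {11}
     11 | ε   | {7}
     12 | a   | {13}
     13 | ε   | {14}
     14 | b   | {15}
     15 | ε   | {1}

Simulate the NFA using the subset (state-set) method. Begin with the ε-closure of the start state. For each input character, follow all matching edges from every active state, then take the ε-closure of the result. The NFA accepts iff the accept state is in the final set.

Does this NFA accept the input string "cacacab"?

initial (ε-close {0}): {0,2,4,6,8,10}
'c' @ 1: {1,3,4,5,7,9,12}  ✓accept
'a' @ 2: {1,3,4,5,13,14}  ✓accept
'c' @ 3: {1,3,4,5}  ✓accept
'a' @ 4: {1,3,4,5}  ✓accept
'c' @ 5: {1,3,4,5}  ✓accept
'a' @ 6: {1,3,4,5}  ✓accept
'b' @ 7: {}  — dead — no transitions
after full input: {}  (accept=1 not in)

Answer: REJECT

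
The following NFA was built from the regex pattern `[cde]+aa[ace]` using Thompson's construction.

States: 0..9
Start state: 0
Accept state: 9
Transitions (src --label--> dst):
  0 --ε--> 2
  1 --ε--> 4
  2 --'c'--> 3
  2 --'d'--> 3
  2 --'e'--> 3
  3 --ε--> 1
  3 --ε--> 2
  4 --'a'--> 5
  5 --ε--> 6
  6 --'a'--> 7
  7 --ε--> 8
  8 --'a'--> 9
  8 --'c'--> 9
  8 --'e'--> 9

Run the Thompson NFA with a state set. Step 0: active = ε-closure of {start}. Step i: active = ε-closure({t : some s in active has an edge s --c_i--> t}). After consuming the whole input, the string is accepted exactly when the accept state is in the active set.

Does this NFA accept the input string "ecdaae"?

Answer: ACCEPT

Trace:
S₀ = ε-closure({0}) = {0,2}
'e' @ 1: {1,2,3,4}
'c' @ 2: {1,2,3,4}
'd' @ 3: {1,2,3,4}
'a' @ 4: {5,6}
'a' @ 5: {7,8}
'e' @ 6: {9}  ✓accept
final: {9}; accept 9 in set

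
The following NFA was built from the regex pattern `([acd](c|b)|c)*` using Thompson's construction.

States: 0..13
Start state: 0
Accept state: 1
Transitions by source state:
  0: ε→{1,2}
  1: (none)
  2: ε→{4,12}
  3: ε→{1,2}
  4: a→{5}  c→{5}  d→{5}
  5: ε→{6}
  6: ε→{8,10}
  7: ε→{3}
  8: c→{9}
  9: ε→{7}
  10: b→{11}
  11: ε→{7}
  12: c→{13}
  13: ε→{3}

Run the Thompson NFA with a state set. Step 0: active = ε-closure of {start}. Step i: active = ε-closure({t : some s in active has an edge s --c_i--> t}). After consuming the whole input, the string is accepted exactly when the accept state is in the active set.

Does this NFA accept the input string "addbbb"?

Answer: REJECT

Derivation:
start: ε-closure({0}) = {0,1,2,4,12}
'a' @ 1: {5,6,8,10}
'd' @ 2: {}  — no active states
rest 'dbbb' ignored (set empty)
end set {} — state 1 not in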